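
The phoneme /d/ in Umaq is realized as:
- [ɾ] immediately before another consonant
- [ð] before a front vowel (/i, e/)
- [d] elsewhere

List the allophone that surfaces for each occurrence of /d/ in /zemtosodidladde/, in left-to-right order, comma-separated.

Occurrence 1 (position 8): before a front vowel (/i, e/) → [ð].
Occurrence 2 (position 10): immediately before another consonant → [ɾ].
Occurrence 3 (position 13): immediately before another consonant → [ɾ].
Occurrence 4 (position 14): before a front vowel (/i, e/) → [ð].

[ð], [ɾ], [ɾ], [ð]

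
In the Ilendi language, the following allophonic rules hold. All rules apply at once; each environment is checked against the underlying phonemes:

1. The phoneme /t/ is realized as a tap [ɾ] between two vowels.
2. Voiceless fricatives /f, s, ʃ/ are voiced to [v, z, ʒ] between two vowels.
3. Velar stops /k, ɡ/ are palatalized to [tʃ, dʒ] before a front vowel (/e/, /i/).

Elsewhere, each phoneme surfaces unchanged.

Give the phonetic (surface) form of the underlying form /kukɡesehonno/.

[kukdʒezehonno]

/k/ — word-initial; rule 3 does not apply here → [k].
/u/ — not in any rule's target class → [u].
/k/ (between /u/ and /ɡ/): rule 3 targets it, but not before a front vowel → unchanged [k].
/ɡ/ meets the environment for rule 3 (before a front vowel) → [dʒ].
/e/ — not in any rule's target class → [e].
/s/ meets the environment for rule 2 (between two vowels) → [z].
/e/ (between /s/ and /h/) is unaffected → [e].
/h/ — not in any rule's target class → [h].
/o/ stays [o].
/n/ — not in any rule's target class → [n].
/n/ stays [n].
/o/ (word-final): no rule targets it → [o].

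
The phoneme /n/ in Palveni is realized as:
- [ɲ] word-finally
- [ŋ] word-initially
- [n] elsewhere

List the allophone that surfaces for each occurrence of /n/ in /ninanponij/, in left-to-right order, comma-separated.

[ŋ], [n], [n], [n]

Occurrence 1 (position 1): word-initially → [ŋ].
Occurrence 2 (position 3): no conditioning environment matches → elsewhere allophone [n].
Occurrence 3 (position 5): no conditioning environment matches → elsewhere allophone [n].
Occurrence 4 (position 8): no conditioning environment matches → elsewhere allophone [n].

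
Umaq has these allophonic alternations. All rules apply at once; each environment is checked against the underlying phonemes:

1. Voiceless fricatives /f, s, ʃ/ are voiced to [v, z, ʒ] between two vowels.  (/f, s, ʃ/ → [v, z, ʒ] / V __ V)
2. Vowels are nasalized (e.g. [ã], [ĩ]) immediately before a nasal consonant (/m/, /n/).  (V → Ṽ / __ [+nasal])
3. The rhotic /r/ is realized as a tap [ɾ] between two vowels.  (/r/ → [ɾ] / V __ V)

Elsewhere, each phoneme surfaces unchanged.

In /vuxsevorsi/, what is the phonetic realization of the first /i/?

/i/ (word-final): rule 2 targets it, but not before a nasal consonant → unchanged [i].

[i]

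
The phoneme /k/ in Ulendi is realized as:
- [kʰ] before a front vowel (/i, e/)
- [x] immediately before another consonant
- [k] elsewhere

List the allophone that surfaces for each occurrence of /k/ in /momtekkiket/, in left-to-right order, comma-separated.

Occurrence 1 (position 6): immediately before another consonant → [x].
Occurrence 2 (position 7): before a front vowel (/i, e/) → [kʰ].
Occurrence 3 (position 9): before a front vowel (/i, e/) → [kʰ].

[x], [kʰ], [kʰ]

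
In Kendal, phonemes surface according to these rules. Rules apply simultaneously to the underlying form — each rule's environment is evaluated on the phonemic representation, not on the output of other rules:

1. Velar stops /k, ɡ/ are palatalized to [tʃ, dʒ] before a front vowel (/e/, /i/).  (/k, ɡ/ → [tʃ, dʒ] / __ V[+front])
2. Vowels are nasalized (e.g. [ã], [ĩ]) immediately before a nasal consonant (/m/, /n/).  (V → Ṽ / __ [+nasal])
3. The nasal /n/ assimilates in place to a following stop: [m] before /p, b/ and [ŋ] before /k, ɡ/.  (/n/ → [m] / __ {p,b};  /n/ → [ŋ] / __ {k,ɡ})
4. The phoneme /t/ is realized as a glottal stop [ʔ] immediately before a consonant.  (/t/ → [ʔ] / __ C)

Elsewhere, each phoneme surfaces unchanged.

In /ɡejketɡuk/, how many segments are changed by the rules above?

3

Segments that undergo a rule: /ɡ/ → [dʒ] (rule 1); /k/ → [tʃ] (rule 1); /t/ → [ʔ] (rule 4).
All other segments surface unchanged.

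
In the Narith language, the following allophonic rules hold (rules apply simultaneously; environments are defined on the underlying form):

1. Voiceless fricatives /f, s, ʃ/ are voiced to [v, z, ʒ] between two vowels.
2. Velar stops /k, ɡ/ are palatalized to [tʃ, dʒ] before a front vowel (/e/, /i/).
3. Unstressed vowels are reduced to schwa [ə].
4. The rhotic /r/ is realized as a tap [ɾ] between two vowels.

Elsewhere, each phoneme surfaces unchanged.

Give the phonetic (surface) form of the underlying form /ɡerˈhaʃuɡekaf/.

Rule 2 applies to /ɡ/ (word-initial: before a front vowel) → [dʒ].
/e/ meets the environment for rule 3 (in an unstressed syllable) → [ə].
/r/ (between /e/ and /h/): rule 4 targets it, but not between two vowels → unchanged [r].
/h/ (between /r/ and /a/): no rule targets it → [h].
/a/ (between /h/ and /ʃ/) fails the environment for rule 3, so it stays [a].
/ʃ/ — between /a/ and /u/, between two vowels — surfaces as [ʒ] (rule 1).
/u/ meets the environment for rule 3 (in an unstressed syllable) → [ə].
/ɡ/ — between /u/ and /e/, before a front vowel — surfaces as [dʒ] (rule 2).
/e/ meets the environment for rule 3 (in an unstressed syllable) → [ə].
/k/ (between /e/ and /a/) is in the target of rule 2 but the environment (before a front vowel) is not met → [k].
/a/ (between /k/ and /f/): in an unstressed syllable, so rule 3 applies → [ə].
/f/ (word-final) is in the target of rule 1 but the environment (between two vowels) is not met → [f].

[dʒərˈhaʒədʒəkəf]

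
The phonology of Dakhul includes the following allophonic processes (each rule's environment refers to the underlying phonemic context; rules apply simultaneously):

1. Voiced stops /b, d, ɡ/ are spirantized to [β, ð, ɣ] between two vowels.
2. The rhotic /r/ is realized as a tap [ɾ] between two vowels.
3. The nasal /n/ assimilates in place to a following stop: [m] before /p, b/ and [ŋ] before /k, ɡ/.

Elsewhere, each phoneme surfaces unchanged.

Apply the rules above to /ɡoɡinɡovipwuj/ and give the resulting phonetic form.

/ɡ/ — word-initial; rule 1 does not apply here → [ɡ].
/o/ — not in any rule's target class → [o].
/ɡ/ meets the environment for rule 1 (between two vowels) → [ɣ].
/i/ (between /ɡ/ and /n/): no rule targets it → [i].
/n/ — between /i/ and /ɡ/, before a labial or velar stop — surfaces as [ŋ] (rule 3).
/ɡ/ (between /n/ and /o/): rule 1 targets it, but not between two vowels → unchanged [ɡ].
/o/ (between /ɡ/ and /v/): no rule targets it → [o].
/v/ (between /o/ and /i/): no rule targets it → [v].
/i/ — not in any rule's target class → [i].
/p/ (between /i/ and /w/) is unaffected → [p].
/w/ (between /p/ and /u/): no rule targets it → [w].
/u/ (between /w/ and /j/): no rule targets it → [u].
/j/ stays [j].

[ɡoɣiŋɡovipwuj]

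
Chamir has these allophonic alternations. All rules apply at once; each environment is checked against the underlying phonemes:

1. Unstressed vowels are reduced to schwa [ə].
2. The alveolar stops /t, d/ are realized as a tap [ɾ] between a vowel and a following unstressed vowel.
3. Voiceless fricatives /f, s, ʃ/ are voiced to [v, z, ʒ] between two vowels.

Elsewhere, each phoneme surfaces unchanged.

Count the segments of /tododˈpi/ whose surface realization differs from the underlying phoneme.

3

Segments that undergo a rule: /o/ → [ə] (rule 1); /d/ → [ɾ] (rule 2); /o/ → [ə] (rule 1).
All other segments surface unchanged.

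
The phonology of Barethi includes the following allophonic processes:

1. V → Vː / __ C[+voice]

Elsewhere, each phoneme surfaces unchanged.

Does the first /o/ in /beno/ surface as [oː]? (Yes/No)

No

/o/ (word-final) fails the environment for rule 1, so it stays [o].
The actual realization is [o], not [oː].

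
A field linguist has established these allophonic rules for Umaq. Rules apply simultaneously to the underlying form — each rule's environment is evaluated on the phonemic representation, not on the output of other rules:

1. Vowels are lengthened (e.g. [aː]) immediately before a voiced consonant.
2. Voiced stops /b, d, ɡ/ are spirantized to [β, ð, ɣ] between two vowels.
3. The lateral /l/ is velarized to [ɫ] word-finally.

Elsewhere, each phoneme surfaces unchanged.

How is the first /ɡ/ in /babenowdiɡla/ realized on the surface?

[ɡ]

/ɡ/ (between /i/ and /l/): rule 2 targets it, but not between two vowels → unchanged [ɡ].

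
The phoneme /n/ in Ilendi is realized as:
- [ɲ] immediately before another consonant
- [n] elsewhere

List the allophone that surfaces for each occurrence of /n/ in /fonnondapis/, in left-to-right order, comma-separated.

[ɲ], [n], [ɲ]

Occurrence 1 (position 3): immediately before another consonant → [ɲ].
Occurrence 2 (position 4): no conditioning environment matches → elsewhere allophone [n].
Occurrence 3 (position 6): immediately before another consonant → [ɲ].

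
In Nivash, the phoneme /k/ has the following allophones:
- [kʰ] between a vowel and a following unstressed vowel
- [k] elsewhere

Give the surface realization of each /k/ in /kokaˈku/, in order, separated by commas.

Occurrence 1 (position 1): no conditioning environment matches → elsewhere allophone [k].
Occurrence 2 (position 3): between a vowel and a following unstressed vowel → [kʰ].
Occurrence 3 (position 5): no conditioning environment matches → elsewhere allophone [k].

[k], [kʰ], [k]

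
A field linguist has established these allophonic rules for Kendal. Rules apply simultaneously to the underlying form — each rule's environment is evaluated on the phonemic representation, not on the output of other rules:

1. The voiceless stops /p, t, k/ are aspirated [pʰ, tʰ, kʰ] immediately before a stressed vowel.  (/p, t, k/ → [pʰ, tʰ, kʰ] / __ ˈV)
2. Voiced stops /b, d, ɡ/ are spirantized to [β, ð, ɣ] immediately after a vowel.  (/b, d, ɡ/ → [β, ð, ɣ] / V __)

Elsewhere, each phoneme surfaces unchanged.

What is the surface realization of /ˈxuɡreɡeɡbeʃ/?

/x/ — not in any rule's target class → [x].
/u/ — not in any rule's target class → [u].
/ɡ/ (between /u/ and /r/): immediately after a vowel, so rule 2 applies → [ɣ].
/r/ (between /ɡ/ and /e/): no rule targets it → [r].
/e/ (between /r/ and /ɡ/) is unaffected → [e].
/ɡ/ (between /e/ and /e/): immediately after a vowel, so rule 2 applies → [ɣ].
/e/ stays [e].
/ɡ/ — between /e/ and /b/, immediately after a vowel — surfaces as [ɣ] (rule 2).
/b/ (between /ɡ/ and /e/) is in the target of rule 2 but the environment (immediately after a vowel) is not met → [b].
/e/ (between /b/ and /ʃ/): no rule targets it → [e].
/ʃ/ (word-final) is unaffected → [ʃ].

[ˈxuɣreɣeɣbeʃ]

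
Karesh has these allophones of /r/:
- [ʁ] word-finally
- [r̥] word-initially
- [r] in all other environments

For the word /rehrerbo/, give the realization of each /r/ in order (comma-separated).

Occurrence 1 (position 1): word-initially → [r̥].
Occurrence 2 (position 4): no conditioning environment matches → elsewhere allophone [r].
Occurrence 3 (position 6): no conditioning environment matches → elsewhere allophone [r].

[r̥], [r], [r]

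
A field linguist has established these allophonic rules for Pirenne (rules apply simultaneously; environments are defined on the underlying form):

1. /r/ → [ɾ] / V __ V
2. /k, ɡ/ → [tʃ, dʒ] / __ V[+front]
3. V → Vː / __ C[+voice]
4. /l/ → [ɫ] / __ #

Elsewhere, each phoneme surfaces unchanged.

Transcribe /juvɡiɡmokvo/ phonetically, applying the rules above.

/u/ (between /j/ and /v/): before a voiced consonant, so rule 3 applies → [uː].
/ɡ/ (between /v/ and /i/): before a front vowel, so rule 2 applies → [dʒ].
/i/ — between /ɡ/ and /ɡ/, before a voiced consonant — surfaces as [iː] (rule 3).
/ɡ/ — between /i/ and /m/; rule 2 does not apply here → [ɡ].
/o/ (between /m/ and /k/): rule 3 targets it, but not before a voiced consonant → unchanged [o].
/k/ (between /o/ and /v/) fails the environment for rule 2, so it stays [k].
/o/ (word-final) fails the environment for rule 3, so it stays [o].

[juːvdʒiːɡmokvo]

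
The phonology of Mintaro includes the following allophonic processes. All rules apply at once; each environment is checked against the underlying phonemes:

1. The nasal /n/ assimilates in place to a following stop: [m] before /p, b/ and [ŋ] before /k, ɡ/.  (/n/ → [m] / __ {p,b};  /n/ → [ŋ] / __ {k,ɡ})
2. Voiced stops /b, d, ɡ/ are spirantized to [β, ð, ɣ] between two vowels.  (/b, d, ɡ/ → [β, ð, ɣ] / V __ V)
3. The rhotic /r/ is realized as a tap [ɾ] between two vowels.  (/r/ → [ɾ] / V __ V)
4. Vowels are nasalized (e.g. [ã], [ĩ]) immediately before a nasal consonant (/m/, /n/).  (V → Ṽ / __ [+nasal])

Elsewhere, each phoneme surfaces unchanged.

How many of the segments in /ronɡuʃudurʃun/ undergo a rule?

Segments that undergo a rule: /o/ → [õ] (rule 4); /n/ → [ŋ] (rule 1); /d/ → [ð] (rule 2); /u/ → [ũ] (rule 4).
All other segments surface unchanged.

4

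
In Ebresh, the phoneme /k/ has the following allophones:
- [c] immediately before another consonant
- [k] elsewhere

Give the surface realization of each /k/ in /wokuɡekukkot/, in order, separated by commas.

[k], [k], [c], [k]

Occurrence 1 (position 3): no conditioning environment matches → elsewhere allophone [k].
Occurrence 2 (position 7): no conditioning environment matches → elsewhere allophone [k].
Occurrence 3 (position 9): immediately before another consonant → [c].
Occurrence 4 (position 10): no conditioning environment matches → elsewhere allophone [k].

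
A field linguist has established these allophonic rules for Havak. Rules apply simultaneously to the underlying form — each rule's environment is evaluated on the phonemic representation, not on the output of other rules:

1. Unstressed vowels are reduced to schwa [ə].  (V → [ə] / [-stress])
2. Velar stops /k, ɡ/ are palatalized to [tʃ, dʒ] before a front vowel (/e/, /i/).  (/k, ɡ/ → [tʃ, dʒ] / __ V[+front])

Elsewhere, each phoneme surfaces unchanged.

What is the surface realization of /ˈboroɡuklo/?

/b/ (word-initial) is unaffected → [b].
/o/ (between /b/ and /r/) fails the environment for rule 1, so it stays [o].
/r/ (between /o/ and /o/) is unaffected → [r].
/o/ (between /r/ and /ɡ/): in an unstressed syllable, so rule 1 applies → [ə].
/ɡ/ — between /o/ and /u/; rule 2 does not apply here → [ɡ].
Rule 1 applies to /u/ (between /ɡ/ and /k/: in an unstressed syllable) → [ə].
/k/ (between /u/ and /l/) fails the environment for rule 2, so it stays [k].
/l/ (between /k/ and /o/): no rule targets it → [l].
/o/ meets the environment for rule 1 (in an unstressed syllable) → [ə].

[ˈborəɡəklə]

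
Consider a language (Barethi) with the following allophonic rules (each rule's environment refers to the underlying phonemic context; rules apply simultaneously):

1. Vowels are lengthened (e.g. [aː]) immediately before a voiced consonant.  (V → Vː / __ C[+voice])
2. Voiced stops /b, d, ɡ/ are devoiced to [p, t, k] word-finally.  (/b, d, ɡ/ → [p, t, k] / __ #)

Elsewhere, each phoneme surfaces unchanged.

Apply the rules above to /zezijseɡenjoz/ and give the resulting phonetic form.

/z/ — not in any rule's target class → [z].
/e/ meets the environment for rule 1 (before a voiced consonant) → [eː].
/z/ stays [z].
Rule 1 applies to /i/ (between /z/ and /j/: before a voiced consonant) → [iː].
/j/ — not in any rule's target class → [j].
/s/ stays [s].
Rule 1 applies to /e/ (between /s/ and /ɡ/: before a voiced consonant) → [eː].
/ɡ/ (between /e/ and /e/) is in the target of rule 2 but the environment (word-finally) is not met → [ɡ].
/e/ — between /ɡ/ and /n/, before a voiced consonant — surfaces as [eː] (rule 1).
/n/ (between /e/ and /j/): no rule targets it → [n].
/j/ stays [j].
/o/ — between /j/ and /z/, before a voiced consonant — surfaces as [oː] (rule 1).
/z/ (word-final) is unaffected → [z].

[zeːziːjseːɡeːnjoːz]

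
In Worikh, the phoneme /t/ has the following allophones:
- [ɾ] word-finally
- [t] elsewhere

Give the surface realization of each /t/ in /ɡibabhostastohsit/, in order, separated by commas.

Occurrence 1 (position 9): no conditioning environment matches → elsewhere allophone [t].
Occurrence 2 (position 12): no conditioning environment matches → elsewhere allophone [t].
Occurrence 3 (position 17): word-finally → [ɾ].

[t], [t], [ɾ]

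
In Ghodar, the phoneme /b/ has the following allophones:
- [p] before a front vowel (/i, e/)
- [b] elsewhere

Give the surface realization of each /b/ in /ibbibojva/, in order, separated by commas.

Occurrence 1 (position 2): no conditioning environment matches → elsewhere allophone [b].
Occurrence 2 (position 3): before a front vowel (/i, e/) → [p].
Occurrence 3 (position 5): no conditioning environment matches → elsewhere allophone [b].

[b], [p], [b]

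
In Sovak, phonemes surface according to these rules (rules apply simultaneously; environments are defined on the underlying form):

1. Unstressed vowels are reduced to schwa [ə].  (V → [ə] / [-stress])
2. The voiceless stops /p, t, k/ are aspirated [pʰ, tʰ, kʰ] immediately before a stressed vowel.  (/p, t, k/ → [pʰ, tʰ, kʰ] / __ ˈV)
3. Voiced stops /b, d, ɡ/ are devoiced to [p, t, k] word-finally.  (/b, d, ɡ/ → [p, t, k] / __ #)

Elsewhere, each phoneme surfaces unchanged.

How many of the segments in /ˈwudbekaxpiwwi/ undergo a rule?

Segments that undergo a rule: /e/ → [ə] (rule 1); /a/ → [ə] (rule 1); /i/ → [ə] (rule 1); /i/ → [ə] (rule 1).
All other segments surface unchanged.

4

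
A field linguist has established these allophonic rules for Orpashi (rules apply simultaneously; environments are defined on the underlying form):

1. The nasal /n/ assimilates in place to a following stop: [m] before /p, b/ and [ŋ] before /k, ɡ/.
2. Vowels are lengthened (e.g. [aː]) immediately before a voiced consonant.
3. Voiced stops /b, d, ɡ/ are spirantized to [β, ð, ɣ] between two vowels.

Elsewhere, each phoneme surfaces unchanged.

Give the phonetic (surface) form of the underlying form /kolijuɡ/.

/k/ — not in any rule's target class → [k].
/o/ (between /k/ and /l/): before a voiced consonant, so rule 2 applies → [oː].
/l/ (between /o/ and /i/) is unaffected → [l].
/i/ meets the environment for rule 2 (before a voiced consonant) → [iː].
/j/ (between /i/ and /u/) is unaffected → [j].
/u/ meets the environment for rule 2 (before a voiced consonant) → [uː].
/ɡ/ — word-final; rule 3 does not apply here → [ɡ].

[koːliːjuːɡ]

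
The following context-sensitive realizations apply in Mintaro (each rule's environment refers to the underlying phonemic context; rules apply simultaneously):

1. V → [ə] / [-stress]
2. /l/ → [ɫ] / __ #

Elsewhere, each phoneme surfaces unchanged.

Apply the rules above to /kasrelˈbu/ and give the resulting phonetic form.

/k/ (word-initial) is unaffected → [k].
/a/ meets the environment for rule 1 (in an unstressed syllable) → [ə].
/s/ — not in any rule's target class → [s].
/r/ — not in any rule's target class → [r].
/e/ — between /r/ and /l/, in an unstressed syllable — surfaces as [ə] (rule 1).
/l/ (between /e/ and /b/) fails the environment for rule 2, so it stays [l].
/b/ (between /l/ and /u/): no rule targets it → [b].
/u/ (word-final) is in the target of rule 1 but the environment (in an unstressed syllable) is not met → [u].

[kəsrəlˈbu]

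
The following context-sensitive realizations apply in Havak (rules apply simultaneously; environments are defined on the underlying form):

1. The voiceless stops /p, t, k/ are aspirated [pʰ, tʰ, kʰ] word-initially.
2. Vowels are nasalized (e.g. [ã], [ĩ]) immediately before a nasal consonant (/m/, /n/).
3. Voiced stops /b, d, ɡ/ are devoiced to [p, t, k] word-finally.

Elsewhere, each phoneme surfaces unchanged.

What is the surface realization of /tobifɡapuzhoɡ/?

[tʰobifɡapuzhok]

Rule 1 applies to /t/ (word-initial: word-initially) → [tʰ].
/o/ (between /t/ and /b/) fails the environment for rule 2, so it stays [o].
/b/ (between /o/ and /i/) is in the target of rule 3 but the environment (word-finally) is not met → [b].
/i/ — between /b/ and /f/; rule 2 does not apply here → [i].
/f/ — not in any rule's target class → [f].
/ɡ/ (between /f/ and /a/) is in the target of rule 3 but the environment (word-finally) is not met → [ɡ].
/a/ (between /ɡ/ and /p/) is in the target of rule 2 but the environment (before a nasal consonant) is not met → [a].
/p/ (between /a/ and /u/): rule 1 targets it, but not word-initially → unchanged [p].
/u/ (between /p/ and /z/) is in the target of rule 2 but the environment (before a nasal consonant) is not met → [u].
/z/ (between /u/ and /h/): no rule targets it → [z].
/h/ — not in any rule's target class → [h].
/o/ (between /h/ and /ɡ/) is in the target of rule 2 but the environment (before a nasal consonant) is not met → [o].
Rule 3 applies to /ɡ/ (word-final: word-finally) → [k].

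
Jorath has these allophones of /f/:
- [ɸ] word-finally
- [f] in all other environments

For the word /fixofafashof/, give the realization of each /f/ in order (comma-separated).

Occurrence 1 (position 1): no conditioning environment matches → elsewhere allophone [f].
Occurrence 2 (position 5): no conditioning environment matches → elsewhere allophone [f].
Occurrence 3 (position 7): no conditioning environment matches → elsewhere allophone [f].
Occurrence 4 (position 12): word-finally → [ɸ].

[f], [f], [f], [ɸ]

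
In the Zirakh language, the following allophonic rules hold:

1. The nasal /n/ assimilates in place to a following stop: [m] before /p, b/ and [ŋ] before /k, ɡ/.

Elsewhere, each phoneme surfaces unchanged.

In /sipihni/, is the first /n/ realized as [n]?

Yes

/n/ (between /h/ and /i/): rule 1 targets it, but not before a labial or velar stop → unchanged [n].
The actual realization is [n], which matches [n].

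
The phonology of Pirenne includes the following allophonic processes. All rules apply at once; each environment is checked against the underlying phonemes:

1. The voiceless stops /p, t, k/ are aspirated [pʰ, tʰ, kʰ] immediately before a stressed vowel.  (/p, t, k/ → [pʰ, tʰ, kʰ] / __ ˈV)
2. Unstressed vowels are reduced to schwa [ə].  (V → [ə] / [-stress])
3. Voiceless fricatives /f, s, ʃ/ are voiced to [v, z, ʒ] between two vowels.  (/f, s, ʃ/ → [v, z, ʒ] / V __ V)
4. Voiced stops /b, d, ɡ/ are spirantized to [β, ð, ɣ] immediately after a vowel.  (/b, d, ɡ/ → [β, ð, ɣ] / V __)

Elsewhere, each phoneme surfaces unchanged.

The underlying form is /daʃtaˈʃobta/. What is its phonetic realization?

/d/ (word-initial): rule 4 targets it, but not immediately after a vowel → unchanged [d].
Rule 2 applies to /a/ (between /d/ and /ʃ/: in an unstressed syllable) → [ə].
/ʃ/ — between /a/ and /t/; rule 3 does not apply here → [ʃ].
/t/ — between /ʃ/ and /a/; rule 1 does not apply here → [t].
/a/ (between /t/ and /ʃ/): in an unstressed syllable, so rule 2 applies → [ə].
/ʃ/ meets the environment for rule 3 (between two vowels) → [ʒ].
/o/ (between /ʃ/ and /b/): rule 2 targets it, but not in an unstressed syllable → unchanged [o].
/b/ (between /o/ and /t/) occurs immediately after a vowel → [β] by rule 4.
/t/ — between /b/ and /a/; rule 1 does not apply here → [t].
/a/ (word-final) occurs in an unstressed syllable → [ə] by rule 2.

[dəʃtəˈʒoβtə]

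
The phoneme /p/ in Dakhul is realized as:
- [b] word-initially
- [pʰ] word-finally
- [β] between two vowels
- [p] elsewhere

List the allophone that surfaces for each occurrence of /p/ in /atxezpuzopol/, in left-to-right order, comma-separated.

[p], [β]

Occurrence 1 (position 6): no conditioning environment matches → elsewhere allophone [p].
Occurrence 2 (position 10): between two vowels → [β].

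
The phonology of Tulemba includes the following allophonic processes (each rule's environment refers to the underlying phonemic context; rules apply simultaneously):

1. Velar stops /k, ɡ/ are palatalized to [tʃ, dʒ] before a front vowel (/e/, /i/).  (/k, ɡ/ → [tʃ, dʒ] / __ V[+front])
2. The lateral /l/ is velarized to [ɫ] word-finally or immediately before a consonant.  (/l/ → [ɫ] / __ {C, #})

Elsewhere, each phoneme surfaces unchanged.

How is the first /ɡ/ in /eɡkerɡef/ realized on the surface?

[ɡ]

/ɡ/ — between /e/ and /k/; rule 1 does not apply here → [ɡ].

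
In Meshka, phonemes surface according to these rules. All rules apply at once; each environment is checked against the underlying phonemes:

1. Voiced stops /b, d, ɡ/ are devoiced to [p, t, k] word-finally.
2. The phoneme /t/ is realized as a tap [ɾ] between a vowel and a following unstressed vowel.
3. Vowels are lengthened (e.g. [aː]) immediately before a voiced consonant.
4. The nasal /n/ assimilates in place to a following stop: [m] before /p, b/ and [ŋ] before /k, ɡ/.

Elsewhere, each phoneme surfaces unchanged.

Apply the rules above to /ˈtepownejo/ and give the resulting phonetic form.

/t/ — word-initial; rule 2 does not apply here → [t].
/e/ — between /t/ and /p/; rule 3 does not apply here → [e].
/p/ — not in any rule's target class → [p].
/o/ (between /p/ and /w/): before a voiced consonant, so rule 3 applies → [oː].
/w/ (between /o/ and /n/) is unaffected → [w].
/n/ — between /w/ and /e/; rule 4 does not apply here → [n].
/e/ — between /n/ and /j/, before a voiced consonant — surfaces as [eː] (rule 3).
/j/ — not in any rule's target class → [j].
/o/ (word-final) is in the target of rule 3 but the environment (before a voiced consonant) is not met → [o].

[ˈtepoːwneːjo]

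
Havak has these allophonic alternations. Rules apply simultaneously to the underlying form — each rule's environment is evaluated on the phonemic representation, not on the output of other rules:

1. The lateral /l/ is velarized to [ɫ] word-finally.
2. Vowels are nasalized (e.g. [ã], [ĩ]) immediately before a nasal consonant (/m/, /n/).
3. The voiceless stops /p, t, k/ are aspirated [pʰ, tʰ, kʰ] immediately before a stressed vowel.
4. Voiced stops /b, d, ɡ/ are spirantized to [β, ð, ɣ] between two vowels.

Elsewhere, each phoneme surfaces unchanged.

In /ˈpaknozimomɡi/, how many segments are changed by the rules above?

Segments that undergo a rule: /p/ → [pʰ] (rule 3); /i/ → [ĩ] (rule 2); /o/ → [õ] (rule 2).
All other segments surface unchanged.

3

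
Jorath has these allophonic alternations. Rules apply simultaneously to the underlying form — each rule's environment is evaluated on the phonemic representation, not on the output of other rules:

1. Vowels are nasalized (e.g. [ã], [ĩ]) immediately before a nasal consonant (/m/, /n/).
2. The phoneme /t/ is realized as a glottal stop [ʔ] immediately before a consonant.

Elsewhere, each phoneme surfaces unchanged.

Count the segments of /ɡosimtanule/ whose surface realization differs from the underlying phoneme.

2

Segments that undergo a rule: /i/ → [ĩ] (rule 1); /a/ → [ã] (rule 1).
All other segments surface unchanged.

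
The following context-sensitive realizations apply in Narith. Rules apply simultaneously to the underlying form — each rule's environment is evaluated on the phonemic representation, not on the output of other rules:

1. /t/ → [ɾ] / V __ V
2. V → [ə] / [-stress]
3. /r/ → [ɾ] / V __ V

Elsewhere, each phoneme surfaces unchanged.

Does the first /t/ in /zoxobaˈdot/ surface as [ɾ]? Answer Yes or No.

/t/ (word-final): rule 1 targets it, but not between two vowels → unchanged [t].
The actual realization is [t], not [ɾ].

No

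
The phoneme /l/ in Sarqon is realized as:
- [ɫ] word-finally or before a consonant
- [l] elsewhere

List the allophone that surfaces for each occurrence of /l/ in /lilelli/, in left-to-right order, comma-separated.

[l], [l], [ɫ], [l]

Occurrence 1 (position 1): no conditioning environment matches → elsewhere allophone [l].
Occurrence 2 (position 3): no conditioning environment matches → elsewhere allophone [l].
Occurrence 3 (position 5): word-finally or before a consonant → [ɫ].
Occurrence 4 (position 6): no conditioning environment matches → elsewhere allophone [l].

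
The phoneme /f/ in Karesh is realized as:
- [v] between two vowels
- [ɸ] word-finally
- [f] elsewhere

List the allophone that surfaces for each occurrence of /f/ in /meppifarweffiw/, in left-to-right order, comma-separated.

Occurrence 1 (position 6): between two vowels → [v].
Occurrence 2 (position 11): no conditioning environment matches → elsewhere allophone [f].
Occurrence 3 (position 12): no conditioning environment matches → elsewhere allophone [f].

[v], [f], [f]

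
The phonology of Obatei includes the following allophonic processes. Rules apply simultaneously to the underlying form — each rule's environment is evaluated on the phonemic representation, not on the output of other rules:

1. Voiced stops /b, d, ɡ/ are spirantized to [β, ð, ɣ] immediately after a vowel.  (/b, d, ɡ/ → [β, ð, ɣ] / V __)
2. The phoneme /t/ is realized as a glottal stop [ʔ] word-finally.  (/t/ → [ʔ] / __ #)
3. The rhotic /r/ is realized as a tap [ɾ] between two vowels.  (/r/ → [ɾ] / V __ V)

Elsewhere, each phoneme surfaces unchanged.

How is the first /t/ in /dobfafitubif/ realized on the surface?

[t]

/t/ (between /i/ and /u/) is in the target of rule 2 but the environment (word-finally) is not met → [t].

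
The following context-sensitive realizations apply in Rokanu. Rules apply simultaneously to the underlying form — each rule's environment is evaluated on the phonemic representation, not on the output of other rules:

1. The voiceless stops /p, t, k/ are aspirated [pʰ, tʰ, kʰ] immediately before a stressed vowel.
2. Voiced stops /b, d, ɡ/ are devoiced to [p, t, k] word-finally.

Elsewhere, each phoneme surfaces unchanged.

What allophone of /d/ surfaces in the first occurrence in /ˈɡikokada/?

[d]

/d/ (between /a/ and /a/): rule 2 targets it, but not word-finally → unchanged [d].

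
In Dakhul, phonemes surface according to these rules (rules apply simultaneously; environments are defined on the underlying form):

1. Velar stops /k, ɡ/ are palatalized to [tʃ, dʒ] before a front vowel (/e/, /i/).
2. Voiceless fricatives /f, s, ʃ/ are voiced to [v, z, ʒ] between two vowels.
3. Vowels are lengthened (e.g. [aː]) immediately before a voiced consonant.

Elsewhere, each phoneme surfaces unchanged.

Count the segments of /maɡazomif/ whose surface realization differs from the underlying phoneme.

3

Segments that undergo a rule: /a/ → [aː] (rule 3); /a/ → [aː] (rule 3); /o/ → [oː] (rule 3).
All other segments surface unchanged.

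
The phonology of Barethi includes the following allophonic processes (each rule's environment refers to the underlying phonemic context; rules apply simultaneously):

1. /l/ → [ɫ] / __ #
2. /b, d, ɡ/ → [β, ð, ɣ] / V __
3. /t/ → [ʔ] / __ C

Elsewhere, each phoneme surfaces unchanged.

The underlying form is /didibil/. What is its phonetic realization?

/d/ (word-initial) is in the target of rule 2 but the environment (immediately after a vowel) is not met → [d].
/d/ (between /i/ and /i/) occurs immediately after a vowel → [ð] by rule 2.
/b/ meets the environment for rule 2 (immediately after a vowel) → [β].
/l/ (word-final): word-finally, so rule 1 applies → [ɫ].

[diðiβiɫ]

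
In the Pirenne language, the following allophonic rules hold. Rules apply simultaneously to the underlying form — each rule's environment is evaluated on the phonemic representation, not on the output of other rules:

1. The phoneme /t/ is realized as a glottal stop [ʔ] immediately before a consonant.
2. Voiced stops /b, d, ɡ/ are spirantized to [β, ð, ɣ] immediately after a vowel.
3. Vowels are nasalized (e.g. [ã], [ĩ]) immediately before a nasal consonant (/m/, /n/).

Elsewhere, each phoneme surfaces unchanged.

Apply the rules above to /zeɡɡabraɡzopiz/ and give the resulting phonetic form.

/e/ — between /z/ and /ɡ/; rule 3 does not apply here → [e].
/ɡ/ meets the environment for rule 2 (immediately after a vowel) → [ɣ].
/ɡ/ (between /ɡ/ and /a/) is in the target of rule 2 but the environment (immediately after a vowel) is not met → [ɡ].
/a/ (between /ɡ/ and /b/) is in the target of rule 3 but the environment (before a nasal consonant) is not met → [a].
/b/ (between /a/ and /r/) occurs immediately after a vowel → [β] by rule 2.
/a/ — between /r/ and /ɡ/; rule 3 does not apply here → [a].
/ɡ/ (between /a/ and /z/) occurs immediately after a vowel → [ɣ] by rule 2.
/o/ (between /z/ and /p/) is in the target of rule 3 but the environment (before a nasal consonant) is not met → [o].
/i/ (between /p/ and /z/) fails the environment for rule 3, so it stays [i].

[zeɣɡaβraɣzopiz]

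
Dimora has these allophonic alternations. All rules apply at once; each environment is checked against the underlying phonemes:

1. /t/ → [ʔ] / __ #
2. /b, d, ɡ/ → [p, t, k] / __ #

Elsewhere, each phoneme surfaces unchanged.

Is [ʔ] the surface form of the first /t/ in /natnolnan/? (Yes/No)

/t/ (between /a/ and /n/) is in the target of rule 1 but the environment (word-finally) is not met → [t].
The actual realization is [t], not [ʔ].

No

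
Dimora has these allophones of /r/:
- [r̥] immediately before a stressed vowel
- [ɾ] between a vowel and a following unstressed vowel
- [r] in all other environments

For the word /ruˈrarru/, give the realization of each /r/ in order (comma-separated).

Occurrence 1 (position 1): no conditioning environment matches → elsewhere allophone [r].
Occurrence 2 (position 3): immediately before a stressed vowel → [r̥].
Occurrence 3 (position 5): no conditioning environment matches → elsewhere allophone [r].
Occurrence 4 (position 6): no conditioning environment matches → elsewhere allophone [r].

[r], [r̥], [r], [r]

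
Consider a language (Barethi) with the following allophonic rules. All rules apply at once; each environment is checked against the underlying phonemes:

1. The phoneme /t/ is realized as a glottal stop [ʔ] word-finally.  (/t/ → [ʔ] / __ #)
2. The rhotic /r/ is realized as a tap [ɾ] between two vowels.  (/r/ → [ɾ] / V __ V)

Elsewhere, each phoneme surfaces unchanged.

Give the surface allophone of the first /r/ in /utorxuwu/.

[r]

/r/ (between /o/ and /x/) is in the target of rule 2 but the environment (between two vowels) is not met → [r].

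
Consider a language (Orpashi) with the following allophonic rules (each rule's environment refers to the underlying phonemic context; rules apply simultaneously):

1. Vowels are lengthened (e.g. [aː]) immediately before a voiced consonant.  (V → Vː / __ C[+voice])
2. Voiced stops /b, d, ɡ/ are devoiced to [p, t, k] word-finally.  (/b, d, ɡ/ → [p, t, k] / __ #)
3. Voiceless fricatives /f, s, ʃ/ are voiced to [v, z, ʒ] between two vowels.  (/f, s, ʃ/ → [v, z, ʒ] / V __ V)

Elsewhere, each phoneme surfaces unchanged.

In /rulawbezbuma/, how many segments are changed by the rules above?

Segments that undergo a rule: /u/ → [uː] (rule 1); /a/ → [aː] (rule 1); /e/ → [eː] (rule 1); /u/ → [uː] (rule 1).
All other segments surface unchanged.

4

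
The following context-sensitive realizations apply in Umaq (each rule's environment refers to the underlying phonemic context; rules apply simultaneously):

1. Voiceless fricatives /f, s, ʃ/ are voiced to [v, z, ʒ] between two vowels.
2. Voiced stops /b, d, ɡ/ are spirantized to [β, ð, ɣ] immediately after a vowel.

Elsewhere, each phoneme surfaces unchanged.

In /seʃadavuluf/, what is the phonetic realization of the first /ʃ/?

/ʃ/ (between /e/ and /a/) occurs between two vowels → [ʒ] by rule 1.

[ʒ]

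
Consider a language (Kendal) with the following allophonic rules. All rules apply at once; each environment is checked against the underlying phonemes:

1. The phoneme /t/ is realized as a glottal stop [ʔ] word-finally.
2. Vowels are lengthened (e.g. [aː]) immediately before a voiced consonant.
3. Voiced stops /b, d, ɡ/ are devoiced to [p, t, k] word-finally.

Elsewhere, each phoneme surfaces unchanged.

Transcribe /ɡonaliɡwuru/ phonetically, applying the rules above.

[ɡoːnaːliːɡwuːru]

/ɡ/ — word-initial; rule 3 does not apply here → [ɡ].
/o/ meets the environment for rule 2 (before a voiced consonant) → [oː].
/n/ — not in any rule's target class → [n].
/a/ — between /n/ and /l/, before a voiced consonant — surfaces as [aː] (rule 2).
/l/ (between /a/ and /i/) is unaffected → [l].
/i/ (between /l/ and /ɡ/): before a voiced consonant, so rule 2 applies → [iː].
/ɡ/ (between /i/ and /w/) is in the target of rule 3 but the environment (word-finally) is not met → [ɡ].
/w/ (between /ɡ/ and /u/): no rule targets it → [w].
/u/ (between /w/ and /r/) occurs before a voiced consonant → [uː] by rule 2.
/r/ — not in any rule's target class → [r].
/u/ — word-final; rule 2 does not apply here → [u].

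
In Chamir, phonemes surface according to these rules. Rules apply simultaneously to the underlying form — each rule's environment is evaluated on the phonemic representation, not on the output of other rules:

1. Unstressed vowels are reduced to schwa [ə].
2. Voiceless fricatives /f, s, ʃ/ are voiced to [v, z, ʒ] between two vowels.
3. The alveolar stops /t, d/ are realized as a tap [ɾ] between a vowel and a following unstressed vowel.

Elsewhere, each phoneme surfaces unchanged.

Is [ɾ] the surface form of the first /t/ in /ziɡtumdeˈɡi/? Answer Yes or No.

No

/t/ (between /ɡ/ and /u/): rule 3 targets it, but not between a vowel and a following unstressed vowel → unchanged [t].
The actual realization is [t], not [ɾ].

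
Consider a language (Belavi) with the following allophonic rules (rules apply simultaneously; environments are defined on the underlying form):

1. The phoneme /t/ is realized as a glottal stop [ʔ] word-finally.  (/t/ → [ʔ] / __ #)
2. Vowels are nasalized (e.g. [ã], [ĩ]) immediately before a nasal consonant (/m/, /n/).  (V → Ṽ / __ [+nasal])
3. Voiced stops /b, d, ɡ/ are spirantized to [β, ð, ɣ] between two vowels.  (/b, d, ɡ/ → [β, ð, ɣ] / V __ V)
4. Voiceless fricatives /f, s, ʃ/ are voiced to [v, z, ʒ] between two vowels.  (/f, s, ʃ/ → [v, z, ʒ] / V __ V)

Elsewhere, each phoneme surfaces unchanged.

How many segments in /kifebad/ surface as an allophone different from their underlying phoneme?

2

Segments that undergo a rule: /f/ → [v] (rule 4); /b/ → [β] (rule 3).
All other segments surface unchanged.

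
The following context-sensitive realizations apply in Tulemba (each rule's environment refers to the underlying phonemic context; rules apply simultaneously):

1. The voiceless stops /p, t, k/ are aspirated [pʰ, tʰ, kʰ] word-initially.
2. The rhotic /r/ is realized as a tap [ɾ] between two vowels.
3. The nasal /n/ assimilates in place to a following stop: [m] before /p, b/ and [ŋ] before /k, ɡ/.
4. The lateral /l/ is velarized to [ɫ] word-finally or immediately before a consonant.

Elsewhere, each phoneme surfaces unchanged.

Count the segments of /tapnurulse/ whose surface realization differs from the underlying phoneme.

3

Segments that undergo a rule: /t/ → [tʰ] (rule 1); /r/ → [ɾ] (rule 2); /l/ → [ɫ] (rule 4).
All other segments surface unchanged.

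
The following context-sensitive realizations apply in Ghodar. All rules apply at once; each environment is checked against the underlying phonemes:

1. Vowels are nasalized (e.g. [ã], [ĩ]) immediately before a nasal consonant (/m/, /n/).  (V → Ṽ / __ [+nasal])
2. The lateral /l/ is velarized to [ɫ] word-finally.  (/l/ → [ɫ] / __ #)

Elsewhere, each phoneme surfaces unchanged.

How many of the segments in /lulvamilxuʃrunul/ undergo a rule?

Segments that undergo a rule: /a/ → [ã] (rule 1); /u/ → [ũ] (rule 1); /l/ → [ɫ] (rule 2).
All other segments surface unchanged.

3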